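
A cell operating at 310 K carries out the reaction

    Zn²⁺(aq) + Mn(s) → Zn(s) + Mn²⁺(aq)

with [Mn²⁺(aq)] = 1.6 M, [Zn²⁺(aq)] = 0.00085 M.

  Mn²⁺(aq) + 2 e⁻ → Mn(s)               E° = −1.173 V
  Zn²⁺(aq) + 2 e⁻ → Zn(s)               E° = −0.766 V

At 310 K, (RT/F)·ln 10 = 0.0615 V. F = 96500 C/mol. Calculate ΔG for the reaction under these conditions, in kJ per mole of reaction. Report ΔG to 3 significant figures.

The standard cell potential is −0.766 − (−1.173) = +0.407 V, with n = 2 electrons in the balanced equation.
Q = [Mn²⁺(aq)] / [Zn²⁺(aq)] = 1.88×10^3, so log Q = 3.275 and E = +0.407 − (0.0615/2)(3.275) = +0.3063 V.
ΔG = −nFE = −(2)(96500)(+0.3063) J/mol = −59.1 kJ/mol.

−59.1 kJ/mol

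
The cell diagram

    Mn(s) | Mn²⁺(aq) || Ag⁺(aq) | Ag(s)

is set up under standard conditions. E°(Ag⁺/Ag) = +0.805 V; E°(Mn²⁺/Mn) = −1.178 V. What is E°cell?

+1.983 V

By convention the left-hand electrode in cell notation is the anode (oxidation) and the right-hand electrode is the cathode (reduction).
E°cell = E°(right) − E°(left) = +0.805 − (−1.178) = +1.983 V.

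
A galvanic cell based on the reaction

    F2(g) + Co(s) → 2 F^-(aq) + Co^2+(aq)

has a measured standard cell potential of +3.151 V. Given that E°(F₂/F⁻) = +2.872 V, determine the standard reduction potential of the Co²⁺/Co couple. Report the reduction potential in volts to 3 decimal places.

−0.279 V

In the reaction as written the F₂/F⁻ couple is reduced (cathode) and Co²⁺/Co is oxidized (anode), so E°cell = E°(F₂/F⁻) − E°(Co²⁺/Co).
E°(Co²⁺/Co) = E°(cathode) − E°cell = +2.872 − (+3.151) = −0.279 V.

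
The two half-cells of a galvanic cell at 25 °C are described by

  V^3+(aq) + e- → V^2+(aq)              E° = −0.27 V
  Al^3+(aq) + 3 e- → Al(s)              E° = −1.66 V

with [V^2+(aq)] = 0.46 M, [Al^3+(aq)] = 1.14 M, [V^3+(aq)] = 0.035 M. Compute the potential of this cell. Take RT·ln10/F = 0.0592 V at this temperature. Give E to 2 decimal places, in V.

+1.32 V

The V³⁺/V²⁺ couple has the more positive E°, so it is the cathode; Al³⁺/Al is the anode.
The standard potential is −0.27 − (−1.66) = +1.39 V and the balanced reaction transfers n = 3 electrons.
Balancing gives 3 V^3+(aq) + Al(s) → 3 V^2+(aq) + Al^3+(aq); hence Q = ([V^2+(aq)]^3·[Al^3+(aq)]) / [V^3+(aq)]^3 = 2.59×10^3 (log Q = 3.413).
Applying E = E° − (RT ln10/nF)·log Q gives +1.39 − (0.0592/3)(3.413) = +1.32 V.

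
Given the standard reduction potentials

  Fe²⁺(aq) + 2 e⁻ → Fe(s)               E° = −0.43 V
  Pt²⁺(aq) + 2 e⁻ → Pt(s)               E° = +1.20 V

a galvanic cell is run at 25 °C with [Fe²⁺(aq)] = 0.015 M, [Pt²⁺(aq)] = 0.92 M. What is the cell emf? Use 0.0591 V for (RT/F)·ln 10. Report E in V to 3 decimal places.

+1.683 V

The Pt²⁺/Pt couple has the more positive E°, so it is the cathode; Fe²⁺/Fe is the anode.
The standard potential is +1.20 − (−0.43) = +1.63 V and the balanced reaction transfers n = 2 electrons.
For the overall reaction Pt²⁺(aq) + Fe(s) → Pt(s) + Fe²⁺(aq), Q = [Fe²⁺(aq)] / [Pt²⁺(aq)] = 0.0163, giving log Q = −1.788.
By the Nernst equation, E = +1.63 − (0.0591/2)·(−1.788) = +1.683 V.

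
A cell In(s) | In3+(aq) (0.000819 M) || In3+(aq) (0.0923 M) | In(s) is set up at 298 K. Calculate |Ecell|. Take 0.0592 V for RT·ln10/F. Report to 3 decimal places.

For a concentration cell E°cell = 0, since both electrodes use the same couple.
The compartment with the higher In3+(aq) concentration (0.0923 M) acts as the cathode; ions are reduced there and produced at the dilute (0.000819 M) anode.
With n = 3, Ecell = −(0.0592/3)·log([dilute]/[conc]) = −(0.0592/3)·log(0.000819/0.0923) = +0.040 V.

0.040 V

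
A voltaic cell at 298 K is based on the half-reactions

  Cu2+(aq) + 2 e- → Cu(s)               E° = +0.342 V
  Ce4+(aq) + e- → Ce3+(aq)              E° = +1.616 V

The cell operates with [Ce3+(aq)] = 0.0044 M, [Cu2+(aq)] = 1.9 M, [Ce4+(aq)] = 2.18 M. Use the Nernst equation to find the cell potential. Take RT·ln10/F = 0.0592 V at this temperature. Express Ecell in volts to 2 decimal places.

The Ce⁴⁺/Ce³⁺ couple has the more positive E°, so it is the cathode; Cu²⁺/Cu is the anode.
The standard potential is +1.616 − (+0.342) = +1.274 V and the balanced reaction transfers n = 2 electrons.
The balanced reaction is 2 Ce4+(aq) + Cu(s) → 2 Ce3+(aq) + Cu2+(aq), so Q = ([Ce3+(aq)]^2·[Cu2+(aq)]) / [Ce4+(aq)]^2 = 7.74×10^−6 and log Q = −5.111.
Applying E = E° − (RT ln10/nF)·log Q gives +1.274 − (0.0592/2)(−5.111) = +1.43 V.

+1.43 V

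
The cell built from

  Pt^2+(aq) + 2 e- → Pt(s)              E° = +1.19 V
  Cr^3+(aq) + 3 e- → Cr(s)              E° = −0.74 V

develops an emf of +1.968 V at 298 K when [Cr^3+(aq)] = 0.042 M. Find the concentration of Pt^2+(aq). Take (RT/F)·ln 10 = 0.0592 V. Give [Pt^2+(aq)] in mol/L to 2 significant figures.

2.3 M

Pt²⁺/Pt is the cathode (higher E°); E°cell = +1.19 − (−0.74) = +1.93 V with n = 6.
From the Nernst equation, log Q = n(E° − E)/0.0592 = 6·(+1.93 − (+1.968))/0.0592 = −3.851.
Balancing electrons gives 3 Pt^2+(aq) + 2 Cr(s) → 3 Pt(s) + 2 Cr^3+(aq); thus Q = [Cr^3+(aq)]^2 / [Pt^2+(aq)]^3.
Isolating [Pt^2+(aq)] in Q = 10^{−3.851} yields log [Pt^2+(aq)] = 0.366, i.e. 2.3 M.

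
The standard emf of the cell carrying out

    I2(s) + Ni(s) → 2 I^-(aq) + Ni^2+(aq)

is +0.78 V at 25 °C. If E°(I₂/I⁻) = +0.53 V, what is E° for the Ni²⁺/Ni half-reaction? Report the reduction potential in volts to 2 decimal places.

−0.25 V

In the reaction as written the I₂/I⁻ couple is reduced (cathode) and Ni²⁺/Ni is oxidized (anode), so E°cell = E°(I₂/I⁻) − E°(Ni²⁺/Ni).
E°(Ni²⁺/Ni) = E°(cathode) − E°cell = +0.53 − (+0.78) = −0.25 V.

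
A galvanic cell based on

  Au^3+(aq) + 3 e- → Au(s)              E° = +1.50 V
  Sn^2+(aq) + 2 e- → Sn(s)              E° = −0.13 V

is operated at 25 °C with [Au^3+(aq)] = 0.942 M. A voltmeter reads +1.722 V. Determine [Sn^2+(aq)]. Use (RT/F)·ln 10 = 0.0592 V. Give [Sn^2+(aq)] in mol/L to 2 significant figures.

0.00075 M

Au³⁺/Au is the cathode (higher E°); E°cell = +1.50 − (−0.13) = +1.63 V with n = 6.
Since E = E° − (0.0592/n)·log Q, log Q = n(E° − E)/0.0592 = −9.324.
Balancing electrons gives 2 Au^3+(aq) + 3 Sn(s) → 2 Au(s) + 3 Sn^2+(aq); thus Q = [Sn^2+(aq)]^3 / [Au^3+(aq)]^2.
Substituting the known concentrations and solving, log [Sn^2+(aq)] = −3.125 and [Sn^2+(aq)] = 0.00075 M.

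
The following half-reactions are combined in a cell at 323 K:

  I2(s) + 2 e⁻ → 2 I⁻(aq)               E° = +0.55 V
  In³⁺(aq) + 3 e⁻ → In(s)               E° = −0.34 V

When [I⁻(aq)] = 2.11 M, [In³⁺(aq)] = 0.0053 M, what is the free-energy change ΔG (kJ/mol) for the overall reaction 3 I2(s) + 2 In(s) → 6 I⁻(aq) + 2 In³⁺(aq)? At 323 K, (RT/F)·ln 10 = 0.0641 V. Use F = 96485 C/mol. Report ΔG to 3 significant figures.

With I₂/I⁻ reduced at the cathode, E°cell = +0.55 − (−0.34) = +0.89 V and n = 6.
The reaction quotient is [I⁻(aq)]^6·[In³⁺(aq)]^2 = 0.00248; by Nernst, E = +0.89 − (0.0641/6)(−2.606) = +0.9178 V.
Finally ΔG = −nFE = −(6)(96485 C/mol)(+0.9178 V) = −531 kJ/mol.

−531 kJ/mol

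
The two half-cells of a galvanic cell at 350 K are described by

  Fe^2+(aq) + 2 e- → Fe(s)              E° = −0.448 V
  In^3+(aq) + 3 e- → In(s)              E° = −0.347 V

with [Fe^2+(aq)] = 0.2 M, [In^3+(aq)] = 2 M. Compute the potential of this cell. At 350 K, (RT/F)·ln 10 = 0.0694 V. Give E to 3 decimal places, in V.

In³⁺/In is reduced (cathode, E° = −0.347 V) and Fe²⁺/Fe is oxidized (anode).
E°cell = E°cat − E°an = −0.347 − (−0.448) = +0.101 V; n = 6.
Balancing gives 2 In^3+(aq) + 3 Fe(s) → 2 In(s) + 3 Fe^2+(aq); hence Q = [Fe^2+(aq)]^3 / [In^3+(aq)]^2 = 0.002 (log Q = −2.699).
E = E° − (0.0694/n)·log Q = +0.101 − (0.0694/6)(−2.699) = +0.132 V.

+0.132 V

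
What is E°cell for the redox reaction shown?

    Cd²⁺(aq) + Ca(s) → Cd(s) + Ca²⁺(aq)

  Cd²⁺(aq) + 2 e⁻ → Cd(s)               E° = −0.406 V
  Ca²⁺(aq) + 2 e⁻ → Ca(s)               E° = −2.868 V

+2.462 V

In the reaction as written, Cd²⁺(aq) is reduced (cathode) and Ca²⁺(aq) is produced by oxidation at the anode.
E°cell = E°(cathode) − E°(anode) = −0.406 − (−2.868) = +2.462 V.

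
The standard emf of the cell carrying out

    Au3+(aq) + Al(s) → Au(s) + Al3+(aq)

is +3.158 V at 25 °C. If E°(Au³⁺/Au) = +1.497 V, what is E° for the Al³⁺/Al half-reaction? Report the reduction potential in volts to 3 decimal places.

In the reaction as written the Au³⁺/Au couple is reduced (cathode) and Al³⁺/Al is oxidized (anode), so E°cell = E°(Au³⁺/Au) − E°(Al³⁺/Al).
E°(Al³⁺/Al) = E°(cathode) − E°cell = +1.497 − (+3.158) = −1.661 V.

−1.661 V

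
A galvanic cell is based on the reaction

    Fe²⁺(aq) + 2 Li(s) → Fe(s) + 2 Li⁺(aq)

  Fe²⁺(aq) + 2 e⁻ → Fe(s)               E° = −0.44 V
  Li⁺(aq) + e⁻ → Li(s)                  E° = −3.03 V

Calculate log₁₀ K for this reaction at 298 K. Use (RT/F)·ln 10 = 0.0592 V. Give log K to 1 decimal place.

The Fe²⁺/Fe couple is reduced (cathode); E°cell = −0.44 − (−3.03) = +2.59 V with n = 2.
At equilibrium E = 0, so log K = nE°cell / 0.0592 = (2)(+2.59) / 0.0592 = 87.5.

log K = 87.5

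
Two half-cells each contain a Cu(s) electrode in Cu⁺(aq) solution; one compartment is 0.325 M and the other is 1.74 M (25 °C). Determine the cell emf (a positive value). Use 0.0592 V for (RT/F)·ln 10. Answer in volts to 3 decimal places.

For a concentration cell E°cell = 0, since both electrodes use the same couple.
The compartment with the higher Cu⁺(aq) concentration (1.74 M) acts as the cathode; ions are reduced there and produced at the dilute (0.325 M) anode.
With n = 1, Ecell = −(0.0592/1)·log([dilute]/[conc]) = −(0.0592/1)·log(0.325/1.74) = +0.043 V.

0.043 V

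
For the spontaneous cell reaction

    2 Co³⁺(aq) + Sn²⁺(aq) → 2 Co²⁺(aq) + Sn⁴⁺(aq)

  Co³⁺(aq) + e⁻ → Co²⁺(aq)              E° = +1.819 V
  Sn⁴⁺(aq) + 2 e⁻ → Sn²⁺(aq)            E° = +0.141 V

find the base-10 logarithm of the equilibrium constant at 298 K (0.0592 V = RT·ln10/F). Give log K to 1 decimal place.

log K = 56.7

The Co³⁺/Co²⁺ couple is reduced (cathode); E°cell = +1.819 − (+0.141) = +1.678 V with n = 2.
At equilibrium E = 0, so log K = nE°cell / 0.0592 = (2)(+1.678) / 0.0592 = 56.7.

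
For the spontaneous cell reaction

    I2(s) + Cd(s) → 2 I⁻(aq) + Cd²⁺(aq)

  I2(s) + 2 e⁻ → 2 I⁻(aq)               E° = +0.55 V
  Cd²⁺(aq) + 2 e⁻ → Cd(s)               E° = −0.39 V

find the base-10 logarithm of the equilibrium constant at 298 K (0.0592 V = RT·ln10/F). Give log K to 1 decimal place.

The I₂/I⁻ couple is reduced (cathode); E°cell = +0.55 − (−0.39) = +0.94 V with n = 2.
At equilibrium E = 0, so log K = nE°cell / 0.0592 = (2)(+0.94) / 0.0592 = 31.8.

log K = 31.8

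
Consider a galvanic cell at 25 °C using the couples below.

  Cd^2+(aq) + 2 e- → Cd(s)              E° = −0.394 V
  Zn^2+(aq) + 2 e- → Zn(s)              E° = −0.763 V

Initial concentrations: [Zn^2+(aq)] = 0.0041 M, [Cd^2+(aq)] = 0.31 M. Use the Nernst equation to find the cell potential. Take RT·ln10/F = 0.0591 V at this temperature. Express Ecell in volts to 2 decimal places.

Cd²⁺/Cd is reduced (cathode, E° = −0.394 V) and Zn²⁺/Zn is oxidized (anode).
E°cell = E°cat − E°an = −0.394 − (−0.763) = +0.369 V; n = 2.
Balancing gives Cd^2+(aq) + Zn(s) → Cd(s) + Zn^2+(aq); hence Q = [Zn^2+(aq)] / [Cd^2+(aq)] = 0.0132 (log Q = −1.879).
Applying E = E° − (RT ln10/nF)·log Q gives +0.369 − (0.0591/2)(−1.879) = +0.42 V.

+0.42 V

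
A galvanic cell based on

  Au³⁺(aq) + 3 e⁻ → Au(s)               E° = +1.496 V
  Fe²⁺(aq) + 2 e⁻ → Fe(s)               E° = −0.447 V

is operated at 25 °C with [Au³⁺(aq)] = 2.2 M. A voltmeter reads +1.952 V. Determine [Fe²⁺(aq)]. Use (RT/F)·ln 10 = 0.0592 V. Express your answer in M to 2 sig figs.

0.84 M

The Au³⁺/Au couple has the larger reduction potential, so it is the cathode: E°cell = +1.496 − (−0.447) = +1.943 V and n = 6.
From the Nernst equation, log Q = n(E° − E)/0.0592 = 6·(+1.943 − (+1.952))/0.0592 = −0.912.
For 2 Au³⁺(aq) + 3 Fe(s) → 2 Au(s) + 3 Fe²⁺(aq), the reaction quotient is Q = [Fe²⁺(aq)]^3 / [Au³⁺(aq)]^2.
Substituting the known concentrations and solving, log [Fe²⁺(aq)] = −0.076 and [Fe²⁺(aq)] = 0.84 M.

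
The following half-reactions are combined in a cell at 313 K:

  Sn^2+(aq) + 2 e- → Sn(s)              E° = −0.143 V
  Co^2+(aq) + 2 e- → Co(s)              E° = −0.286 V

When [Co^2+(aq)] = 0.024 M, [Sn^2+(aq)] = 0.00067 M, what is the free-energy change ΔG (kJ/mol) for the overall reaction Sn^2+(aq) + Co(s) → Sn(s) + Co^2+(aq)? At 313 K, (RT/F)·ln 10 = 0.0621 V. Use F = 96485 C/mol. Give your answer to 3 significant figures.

With Sn²⁺/Sn reduced at the cathode, E°cell = −0.143 − (−0.286) = +0.143 V and n = 2.
The reaction quotient is [Co^2+(aq)] / [Sn^2+(aq)] = 35.8; by Nernst, E = +0.143 − (0.0621/2)(1.554) = +0.0947 V.
ΔG = −nFE = −(2)(96485)(+0.0947) J/mol = −18.3 kJ/mol.

−18.3 kJ/mol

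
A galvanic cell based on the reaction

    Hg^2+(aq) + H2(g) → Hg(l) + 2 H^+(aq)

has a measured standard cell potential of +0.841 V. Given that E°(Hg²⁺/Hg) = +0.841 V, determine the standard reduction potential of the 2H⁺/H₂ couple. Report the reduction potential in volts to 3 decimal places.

In the reaction as written the Hg²⁺/Hg couple is reduced (cathode) and 2H⁺/H₂ is oxidized (anode), so E°cell = E°(Hg²⁺/Hg) − E°(2H⁺/H₂).
E°(2H⁺/H₂) = E°(cathode) − E°cell = +0.841 − (+0.841) = +0.000 V.

+0.000 V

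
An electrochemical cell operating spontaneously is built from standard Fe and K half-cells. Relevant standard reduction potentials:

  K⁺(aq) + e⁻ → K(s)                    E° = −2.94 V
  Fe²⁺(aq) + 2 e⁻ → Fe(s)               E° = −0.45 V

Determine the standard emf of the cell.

Of the two couples in this cell, the one with the more positive reduction potential is reduced at the cathode: here that is Fe²⁺/Fe (−0.45 V); K⁺/K (−2.94 V) is the anode.
E°cell = E°(cathode) − E°(anode) = −0.45 − (−2.94) = +2.49 V.

+2.49 V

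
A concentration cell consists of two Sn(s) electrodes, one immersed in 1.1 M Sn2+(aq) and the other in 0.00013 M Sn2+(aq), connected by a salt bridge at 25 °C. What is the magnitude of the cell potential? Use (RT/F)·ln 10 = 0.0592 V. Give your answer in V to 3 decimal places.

For a concentration cell E°cell = 0, since both electrodes use the same couple.
The compartment with the higher Sn2+(aq) concentration (1.1 M) acts as the cathode; ions are reduced there and produced at the dilute (0.00013 M) anode.
With n = 2, Ecell = −(0.0592/2)·log([dilute]/[conc]) = −(0.0592/2)·log(0.00013/1.1) = +0.116 V.

0.116 V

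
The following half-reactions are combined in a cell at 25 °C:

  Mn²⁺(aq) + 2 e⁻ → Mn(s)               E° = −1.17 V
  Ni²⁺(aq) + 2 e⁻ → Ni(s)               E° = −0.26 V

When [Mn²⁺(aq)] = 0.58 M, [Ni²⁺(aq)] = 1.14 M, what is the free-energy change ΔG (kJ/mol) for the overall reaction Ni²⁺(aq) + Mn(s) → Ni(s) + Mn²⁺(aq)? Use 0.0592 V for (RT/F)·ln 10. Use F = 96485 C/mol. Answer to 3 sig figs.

The standard cell potential is −0.26 − (−1.17) = +0.91 V, with n = 2 electrons in the balanced equation.
Q = [Mn²⁺(aq)] / [Ni²⁺(aq)] = 0.509, so log Q = −0.293 and E = +0.91 − (0.0592/2)(−0.293) = +0.9187 V.
ΔG = −nFE = −(2)(96485)(+0.9187) J/mol = −177 kJ/mol.

−177 kJ/mol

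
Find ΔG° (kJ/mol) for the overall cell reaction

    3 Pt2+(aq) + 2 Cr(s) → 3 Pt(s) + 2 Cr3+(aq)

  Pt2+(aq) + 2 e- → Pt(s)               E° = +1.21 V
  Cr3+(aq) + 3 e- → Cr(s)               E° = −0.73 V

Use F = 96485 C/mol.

In the reaction as written Pt2+(aq) is reduced, so the Pt²⁺/Pt couple is the cathode and Cr³⁺/Cr is the anode.
E°cell = +1.21 − (−0.73) = +1.94 V; balancing electrons gives n = 6.
ΔG° = −nFE°cell = −(6)(96485)(+1.94) J/mol = −1123 kJ/mol.

−1123 kJ/mol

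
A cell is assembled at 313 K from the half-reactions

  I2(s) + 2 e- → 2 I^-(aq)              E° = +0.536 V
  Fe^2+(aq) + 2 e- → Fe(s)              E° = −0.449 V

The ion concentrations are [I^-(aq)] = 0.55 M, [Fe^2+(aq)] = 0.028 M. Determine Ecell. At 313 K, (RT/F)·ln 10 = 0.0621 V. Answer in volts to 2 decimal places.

Since E°(I₂/I⁻) > E°(Fe²⁺/Fe), I₂/I⁻ serves as the cathode.
E°cell = E°cat − E°an = +0.536 − (−0.449) = +0.985 V; n = 2.
Balancing gives I2(s) + Fe(s) → 2 I^-(aq) + Fe^2+(aq); hence Q = [I^-(aq)]^2·[Fe^2+(aq)] = 0.00847 (log Q = −2.072).
E = E° − (0.0621/n)·log Q = +0.985 − (0.0621/2)(−2.072) = +1.05 V.

+1.05 V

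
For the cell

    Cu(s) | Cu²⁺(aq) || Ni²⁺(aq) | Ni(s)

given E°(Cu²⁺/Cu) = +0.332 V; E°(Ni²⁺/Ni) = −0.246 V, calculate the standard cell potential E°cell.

−0.578 V

By convention the left-hand electrode in cell notation is the anode (oxidation) and the right-hand electrode is the cathode (reduction).
E°cell = E°(right) − E°(left) = −0.246 − (+0.332) = −0.578 V.
The negative sign shows that, as written, the cell would require an external voltage to drive the reaction.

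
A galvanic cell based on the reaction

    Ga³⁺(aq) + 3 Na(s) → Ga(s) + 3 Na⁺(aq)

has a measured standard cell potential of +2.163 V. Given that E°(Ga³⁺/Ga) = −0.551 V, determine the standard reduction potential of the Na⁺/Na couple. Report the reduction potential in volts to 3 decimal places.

In the reaction as written the Ga³⁺/Ga couple is reduced (cathode) and Na⁺/Na is oxidized (anode), so E°cell = E°(Ga³⁺/Ga) − E°(Na⁺/Na).
E°(Na⁺/Na) = E°(cathode) − E°cell = −0.551 − (+2.163) = −2.714 V.

−2.714 V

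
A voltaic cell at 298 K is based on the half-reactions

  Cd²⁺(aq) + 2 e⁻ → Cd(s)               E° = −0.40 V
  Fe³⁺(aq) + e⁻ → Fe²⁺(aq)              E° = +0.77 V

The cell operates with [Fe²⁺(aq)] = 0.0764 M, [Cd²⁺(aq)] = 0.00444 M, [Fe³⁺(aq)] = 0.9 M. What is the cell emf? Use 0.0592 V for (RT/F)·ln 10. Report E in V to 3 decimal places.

+1.303 V

The Fe³⁺/Fe²⁺ couple has the more positive E°, so it is the cathode; Cd²⁺/Cd is the anode.
E°cell = +0.77 − (−0.40) = +1.17 V, with n = 2 electrons transferred.
For the overall reaction 2 Fe³⁺(aq) + Cd(s) → 2 Fe²⁺(aq) + Cd²⁺(aq), Q = ([Fe²⁺(aq)]^2·[Cd²⁺(aq)]) / [Fe³⁺(aq)]^2 = 3.2×10^−5, giving log Q = −4.495.
E = E° − (0.0592/n)·log Q = +1.17 − (0.0592/2)(−4.495) = +1.303 V.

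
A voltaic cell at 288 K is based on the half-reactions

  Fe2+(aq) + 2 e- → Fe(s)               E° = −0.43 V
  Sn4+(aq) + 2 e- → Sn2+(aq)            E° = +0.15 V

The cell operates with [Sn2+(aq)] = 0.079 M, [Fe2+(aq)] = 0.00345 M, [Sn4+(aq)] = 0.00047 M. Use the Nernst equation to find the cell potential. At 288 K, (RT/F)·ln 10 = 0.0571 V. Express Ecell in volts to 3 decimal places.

Since E°(Sn⁴⁺/Sn²⁺) > E°(Fe²⁺/Fe), Sn⁴⁺/Sn²⁺ serves as the cathode.
E°cell = +0.15 − (−0.43) = +0.58 V, with n = 2 electrons transferred.
Balancing gives Sn4+(aq) + Fe(s) → Sn2+(aq) + Fe2+(aq); hence Q = ([Sn2+(aq)]·[Fe2+(aq)]) / [Sn4+(aq)] = 0.58 (log Q = −0.237).
By the Nernst equation, E = +0.58 − (0.0571/2)·(−0.237) = +0.587 V.

+0.587 V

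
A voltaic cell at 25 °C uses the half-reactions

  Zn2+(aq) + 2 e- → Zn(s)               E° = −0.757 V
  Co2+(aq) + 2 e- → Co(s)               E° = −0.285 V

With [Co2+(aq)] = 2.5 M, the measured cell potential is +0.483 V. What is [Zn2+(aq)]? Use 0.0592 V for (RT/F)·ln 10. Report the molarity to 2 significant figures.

Co²⁺/Co is the cathode (higher E°); E°cell = −0.285 − (−0.757) = +0.472 V with n = 2.
Rearranging E = E° − (0.0592/n)·log Q gives log Q = 2(+0.472 − (+0.483))/0.0592 = −0.372.
For Co2+(aq) + Zn(s) → Co(s) + Zn2+(aq), the reaction quotient is Q = [Zn2+(aq)] / [Co2+(aq)].
Isolating [Zn2+(aq)] in Q = 10^{−0.372} yields log [Zn2+(aq)] = 0.026, i.e. 1.1 M.

1.1 M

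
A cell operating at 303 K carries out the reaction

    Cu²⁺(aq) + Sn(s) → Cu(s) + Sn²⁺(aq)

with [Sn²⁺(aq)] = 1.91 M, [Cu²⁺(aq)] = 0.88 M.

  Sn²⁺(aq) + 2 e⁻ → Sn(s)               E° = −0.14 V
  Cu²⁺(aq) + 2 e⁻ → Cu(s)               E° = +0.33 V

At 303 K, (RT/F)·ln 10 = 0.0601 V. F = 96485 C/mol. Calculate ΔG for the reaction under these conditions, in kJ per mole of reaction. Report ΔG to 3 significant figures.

E°cell = +0.33 − (−0.14) = +0.47 V; the balanced reaction transfers n = 2 electrons.
Q = [Sn²⁺(aq)] / [Cu²⁺(aq)] = 2.17, so log Q = 0.337 and E = +0.47 − (0.0601/2)(0.337) = +0.4599 V.
Finally ΔG = −nFE = −(2)(96485 C/mol)(+0.4599 V) = −88.7 kJ/mol.

−88.7 kJ/mol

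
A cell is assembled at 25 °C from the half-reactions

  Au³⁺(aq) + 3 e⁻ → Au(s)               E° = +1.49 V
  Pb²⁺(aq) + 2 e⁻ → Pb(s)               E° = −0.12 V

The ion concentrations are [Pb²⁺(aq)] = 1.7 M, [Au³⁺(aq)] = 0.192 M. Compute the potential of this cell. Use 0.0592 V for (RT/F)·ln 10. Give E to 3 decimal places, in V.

The Au³⁺/Au couple has the more positive E°, so it is the cathode; Pb²⁺/Pb is the anode.
E°cell = E°cat − E°an = +1.49 − (−0.12) = +1.61 V; n = 6.
For the overall reaction 2 Au³⁺(aq) + 3 Pb(s) → 2 Au(s) + 3 Pb²⁺(aq), Q = [Pb²⁺(aq)]^3 / [Au³⁺(aq)]^2 = 133, giving log Q = 2.125.
By the Nernst equation, E = +1.61 − (0.0592/6)·(2.125) = +1.589 V.

+1.589 V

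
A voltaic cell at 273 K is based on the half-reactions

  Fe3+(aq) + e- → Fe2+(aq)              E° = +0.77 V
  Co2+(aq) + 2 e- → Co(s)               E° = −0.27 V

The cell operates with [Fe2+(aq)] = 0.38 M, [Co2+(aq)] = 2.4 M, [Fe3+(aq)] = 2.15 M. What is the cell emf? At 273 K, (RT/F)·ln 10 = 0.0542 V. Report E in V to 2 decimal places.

+1.07 V

Fe³⁺/Fe²⁺ is reduced (cathode, E° = +0.77 V) and Co²⁺/Co is oxidized (anode).
The standard potential is +0.77 − (−0.27) = +1.04 V and the balanced reaction transfers n = 2 electrons.
Balancing gives 2 Fe3+(aq) + Co(s) → 2 Fe2+(aq) + Co2+(aq); hence Q = ([Fe2+(aq)]^2·[Co2+(aq)]) / [Fe3+(aq)]^2 = 0.075 (log Q = −1.125).
By the Nernst equation, E = +1.04 − (0.0542/2)·(−1.125) = +1.07 V.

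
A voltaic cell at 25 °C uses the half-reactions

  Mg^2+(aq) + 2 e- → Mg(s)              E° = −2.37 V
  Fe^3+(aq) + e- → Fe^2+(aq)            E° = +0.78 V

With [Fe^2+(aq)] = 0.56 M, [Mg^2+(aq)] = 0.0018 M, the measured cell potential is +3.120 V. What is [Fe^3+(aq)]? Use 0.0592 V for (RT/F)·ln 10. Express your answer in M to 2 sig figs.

0.0074 M

With Fe³⁺/Fe²⁺ at the cathode and Mg²⁺/Mg at the anode, E°cell = +0.78 − (−2.37) = +3.15 V (n = 2).
From the Nernst equation, log Q = n(E° − E)/0.0592 = 2·(+3.15 − (+3.120))/0.0592 = 1.014.
Balancing electrons gives 2 Fe^3+(aq) + Mg(s) → 2 Fe^2+(aq) + Mg^2+(aq); thus Q = ([Fe^2+(aq)]^2·[Mg^2+(aq)]) / [Fe^3+(aq)]^2.
Isolating [Fe^3+(aq)] in Q = 10^{1.014} yields log [Fe^3+(aq)] = −2.131, i.e. 0.0074 M.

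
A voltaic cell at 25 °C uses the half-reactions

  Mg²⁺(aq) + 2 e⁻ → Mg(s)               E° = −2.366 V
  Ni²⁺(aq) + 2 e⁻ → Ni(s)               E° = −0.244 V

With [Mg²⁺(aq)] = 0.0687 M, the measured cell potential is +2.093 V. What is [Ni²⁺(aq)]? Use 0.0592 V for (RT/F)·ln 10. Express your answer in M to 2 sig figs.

0.0072 M

Ni²⁺/Ni is the cathode (higher E°); E°cell = −0.244 − (−2.366) = +2.122 V with n = 2.
From the Nernst equation, log Q = n(E° − E)/0.0592 = 2·(+2.122 − (+2.093))/0.0592 = 0.980.
Balancing electrons gives Ni²⁺(aq) + Mg(s) → Ni(s) + Mg²⁺(aq); thus Q = [Mg²⁺(aq)] / [Ni²⁺(aq)].
Substituting the known concentrations and solving, log [Ni²⁺(aq)] = −2.143 and [Ni²⁺(aq)] = 0.0072 M.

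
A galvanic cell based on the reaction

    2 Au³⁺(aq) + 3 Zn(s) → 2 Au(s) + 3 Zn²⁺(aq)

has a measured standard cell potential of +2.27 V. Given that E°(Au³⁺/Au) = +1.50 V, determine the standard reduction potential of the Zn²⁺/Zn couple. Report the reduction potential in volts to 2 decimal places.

In the reaction as written the Au³⁺/Au couple is reduced (cathode) and Zn²⁺/Zn is oxidized (anode), so E°cell = E°(Au³⁺/Au) − E°(Zn²⁺/Zn).
E°(Zn²⁺/Zn) = E°(cathode) − E°cell = +1.50 − (+2.27) = −0.77 V.

−0.77 V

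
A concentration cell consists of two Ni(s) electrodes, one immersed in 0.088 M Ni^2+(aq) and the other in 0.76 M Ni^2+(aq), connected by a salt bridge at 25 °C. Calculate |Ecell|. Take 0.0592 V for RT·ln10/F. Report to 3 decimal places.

0.028 V

For a concentration cell E°cell = 0, since both electrodes use the same couple.
The compartment with the higher Ni^2+(aq) concentration (0.76 M) acts as the cathode; ions are reduced there and produced at the dilute (0.088 M) anode.
With n = 2, Ecell = −(0.0592/2)·log([dilute]/[conc]) = −(0.0592/2)·log(0.088/0.76) = +0.028 V.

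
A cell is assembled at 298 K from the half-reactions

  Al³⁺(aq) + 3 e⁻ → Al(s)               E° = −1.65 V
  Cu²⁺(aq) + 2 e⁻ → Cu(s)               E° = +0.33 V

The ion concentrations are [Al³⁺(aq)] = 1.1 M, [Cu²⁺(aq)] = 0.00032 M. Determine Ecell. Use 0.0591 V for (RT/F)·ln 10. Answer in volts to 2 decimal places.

Since E°(Cu²⁺/Cu) > E°(Al³⁺/Al), Cu²⁺/Cu serves as the cathode.
The standard potential is +0.33 − (−1.65) = +1.98 V and the balanced reaction transfers n = 6 electrons.
For the overall reaction 3 Cu²⁺(aq) + 2 Al(s) → 3 Cu(s) + 2 Al³⁺(aq), Q = [Al³⁺(aq)]^2 / [Cu²⁺(aq)]^3 = 3.69×10^10, giving log Q = 10.567.
Applying E = E° − (RT ln10/nF)·log Q gives +1.98 − (0.0591/6)(10.567) = +1.88 V.

+1.88 V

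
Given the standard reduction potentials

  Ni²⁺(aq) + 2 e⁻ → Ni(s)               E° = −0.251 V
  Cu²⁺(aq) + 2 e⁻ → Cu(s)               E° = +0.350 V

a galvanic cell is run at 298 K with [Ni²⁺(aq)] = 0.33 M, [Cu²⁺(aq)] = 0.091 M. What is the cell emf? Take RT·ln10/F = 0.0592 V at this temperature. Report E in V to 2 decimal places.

+0.58 V

Cu²⁺/Cu is reduced (cathode, E° = +0.350 V) and Ni²⁺/Ni is oxidized (anode).
E°cell = +0.350 − (−0.251) = +0.601 V, with n = 2 electrons transferred.
Balancing gives Cu²⁺(aq) + Ni(s) → Cu(s) + Ni²⁺(aq); hence Q = [Ni²⁺(aq)] / [Cu²⁺(aq)] = 3.63 (log Q = 0.559).
By the Nernst equation, E = +0.601 − (0.0592/2)·(0.559) = +0.58 V.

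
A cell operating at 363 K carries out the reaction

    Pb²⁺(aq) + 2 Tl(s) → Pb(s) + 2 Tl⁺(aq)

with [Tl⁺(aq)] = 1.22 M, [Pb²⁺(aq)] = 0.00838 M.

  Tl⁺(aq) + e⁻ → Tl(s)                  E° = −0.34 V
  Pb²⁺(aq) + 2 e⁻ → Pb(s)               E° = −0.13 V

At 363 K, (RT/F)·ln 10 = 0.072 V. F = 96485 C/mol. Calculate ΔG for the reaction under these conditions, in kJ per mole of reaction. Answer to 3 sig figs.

With Pb²⁺/Pb reduced at the cathode, E°cell = −0.13 − (−0.34) = +0.21 V and n = 2.
Here Q = [Tl⁺(aq)]^2 / [Pb²⁺(aq)] = 178 (log Q = 2.249), giving E = +0.21 − (0.072/2)·(2.249) = +0.1290 V.
ΔG = −nFE = −(2)(96485)(+0.1290) J/mol = −24.9 kJ/mol.

−24.9 kJ/mol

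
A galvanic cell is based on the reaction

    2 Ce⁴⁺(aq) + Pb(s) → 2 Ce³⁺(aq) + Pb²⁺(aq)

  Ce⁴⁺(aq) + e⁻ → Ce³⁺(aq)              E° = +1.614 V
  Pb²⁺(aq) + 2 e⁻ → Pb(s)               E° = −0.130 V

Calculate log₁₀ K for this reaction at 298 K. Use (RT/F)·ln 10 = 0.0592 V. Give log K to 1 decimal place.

log K = 58.9

The Ce⁴⁺/Ce³⁺ couple is reduced (cathode); E°cell = +1.614 − (−0.130) = +1.744 V with n = 2.
At equilibrium E = 0, so log K = nE°cell / 0.0592 = (2)(+1.744) / 0.0592 = 58.9.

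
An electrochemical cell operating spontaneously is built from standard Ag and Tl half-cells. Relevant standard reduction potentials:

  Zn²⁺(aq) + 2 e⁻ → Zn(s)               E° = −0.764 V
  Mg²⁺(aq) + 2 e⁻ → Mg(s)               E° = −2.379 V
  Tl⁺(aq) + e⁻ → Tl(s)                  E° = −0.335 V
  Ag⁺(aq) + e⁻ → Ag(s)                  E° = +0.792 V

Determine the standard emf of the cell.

The Ag⁺/Ag couple has the higher E°, so Ag ion is reduced (cathode) and Tl is oxidized (anode).
E°cell = E°(cathode) − E°(anode) = +0.792 − (−0.335) = +1.127 V.

+1.127 V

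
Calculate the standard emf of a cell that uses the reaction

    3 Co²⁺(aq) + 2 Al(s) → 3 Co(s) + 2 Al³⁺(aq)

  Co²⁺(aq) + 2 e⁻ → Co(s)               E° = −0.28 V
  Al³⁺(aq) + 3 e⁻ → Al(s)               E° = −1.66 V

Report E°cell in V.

+1.38 V

In the reaction as written, Co²⁺(aq) is reduced (cathode) and Al³⁺(aq) is produced by oxidation at the anode.
E°cell = E°(cathode) − E°(anode) = −0.28 − (−1.66) = +1.38 V.
The positive value indicates the reaction is spontaneous as written.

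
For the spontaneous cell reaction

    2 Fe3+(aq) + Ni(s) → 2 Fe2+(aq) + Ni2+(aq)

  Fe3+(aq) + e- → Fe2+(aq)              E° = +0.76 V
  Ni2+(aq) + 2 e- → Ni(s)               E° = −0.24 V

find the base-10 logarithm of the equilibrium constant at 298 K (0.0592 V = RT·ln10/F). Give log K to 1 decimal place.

The Fe³⁺/Fe²⁺ couple is reduced (cathode); E°cell = +0.76 − (−0.24) = +1.00 V with n = 2.
At equilibrium E = 0, so log K = nE°cell / 0.0592 = (2)(+1.00) / 0.0592 = 33.8.

log K = 33.8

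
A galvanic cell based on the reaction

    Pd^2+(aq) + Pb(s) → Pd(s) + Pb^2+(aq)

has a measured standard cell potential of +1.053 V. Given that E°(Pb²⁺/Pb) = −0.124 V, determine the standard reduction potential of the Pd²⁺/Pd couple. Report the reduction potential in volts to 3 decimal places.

+0.929 V

In the reaction as written the Pd²⁺/Pd couple is reduced (cathode) and Pb²⁺/Pb is oxidized (anode), so E°cell = E°(Pd²⁺/Pd) − E°(Pb²⁺/Pb).
E°(Pd²⁺/Pd) = E°cell + E°(anode) = +1.053 + (−0.124) = +0.929 V.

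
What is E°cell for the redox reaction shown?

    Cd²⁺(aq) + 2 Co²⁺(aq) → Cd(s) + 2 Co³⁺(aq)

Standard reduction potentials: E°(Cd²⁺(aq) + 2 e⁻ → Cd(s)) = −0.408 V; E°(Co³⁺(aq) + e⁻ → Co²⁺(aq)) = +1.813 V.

−2.221 V

In the reaction as written, Cd²⁺(aq) is reduced (cathode) and Co³⁺(aq) is produced by oxidation at the anode.
E°cell = E°(cathode) − E°(anode) = −0.408 − (+1.813) = −2.221 V.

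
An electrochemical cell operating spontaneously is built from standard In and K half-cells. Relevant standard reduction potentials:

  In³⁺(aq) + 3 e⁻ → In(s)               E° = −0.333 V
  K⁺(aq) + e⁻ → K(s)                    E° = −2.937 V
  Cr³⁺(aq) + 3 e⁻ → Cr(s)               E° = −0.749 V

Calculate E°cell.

Of the two couples in this cell, the one with the more positive reduction potential is reduced at the cathode: here that is In³⁺/In (−0.333 V); K⁺/K (−2.937 V) is the anode.
E°cell = E°(cathode) − E°(anode) = −0.333 − (−2.937) = +2.604 V.

+2.604 V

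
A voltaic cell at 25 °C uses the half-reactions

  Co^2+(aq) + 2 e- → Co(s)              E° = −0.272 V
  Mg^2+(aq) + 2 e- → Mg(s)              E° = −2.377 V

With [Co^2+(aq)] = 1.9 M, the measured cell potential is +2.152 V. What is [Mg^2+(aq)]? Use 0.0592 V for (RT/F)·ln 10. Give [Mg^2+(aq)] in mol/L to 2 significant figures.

With Co²⁺/Co at the cathode and Mg²⁺/Mg at the anode, E°cell = −0.272 − (−2.377) = +2.105 V (n = 2).
Since E = E° − (0.0592/n)·log Q, log Q = n(E° − E)/0.0592 = −1.588.
For Co^2+(aq) + Mg(s) → Co(s) + Mg^2+(aq), the reaction quotient is Q = [Mg^2+(aq)] / [Co^2+(aq)].
Substituting the known concentrations and solving, log [Mg^2+(aq)] = −1.309 and [Mg^2+(aq)] = 0.049 M.

0.049 M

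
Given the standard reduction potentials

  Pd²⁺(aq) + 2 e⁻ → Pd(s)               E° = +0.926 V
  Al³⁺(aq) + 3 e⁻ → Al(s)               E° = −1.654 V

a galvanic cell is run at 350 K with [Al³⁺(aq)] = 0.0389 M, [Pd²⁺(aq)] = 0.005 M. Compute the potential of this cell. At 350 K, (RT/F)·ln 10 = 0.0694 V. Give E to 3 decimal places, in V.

+2.533 V

Since E°(Pd²⁺/Pd) > E°(Al³⁺/Al), Pd²⁺/Pd serves as the cathode.
E°cell = E°cat − E°an = +0.926 − (−1.654) = +2.580 V; n = 6.
The balanced reaction is 3 Pd²⁺(aq) + 2 Al(s) → 3 Pd(s) + 2 Al³⁺(aq), so Q = [Al³⁺(aq)]^2 / [Pd²⁺(aq)]^3 = 1.21×10^4 and log Q = 4.083.
E = E° − (0.0694/n)·log Q = +2.580 − (0.0694/6)(4.083) = +2.533 V.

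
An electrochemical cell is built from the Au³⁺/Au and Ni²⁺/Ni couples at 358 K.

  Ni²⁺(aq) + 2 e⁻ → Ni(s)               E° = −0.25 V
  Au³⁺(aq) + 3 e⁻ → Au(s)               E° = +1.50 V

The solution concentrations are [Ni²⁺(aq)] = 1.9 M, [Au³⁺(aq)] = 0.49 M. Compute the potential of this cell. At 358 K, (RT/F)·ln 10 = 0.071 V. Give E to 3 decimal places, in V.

+1.733 V

Au³⁺/Au is reduced (cathode, E° = +1.50 V) and Ni²⁺/Ni is oxidized (anode).
E°cell = +1.50 − (−0.25) = +1.75 V, with n = 6 electrons transferred.
Balancing gives 2 Au³⁺(aq) + 3 Ni(s) → 2 Au(s) + 3 Ni²⁺(aq); hence Q = [Ni²⁺(aq)]^3 / [Au³⁺(aq)]^2 = 28.6 (log Q = 1.456).
Applying E = E° − (RT ln10/nF)·log Q gives +1.75 − (0.071/6)(1.456) = +1.733 V.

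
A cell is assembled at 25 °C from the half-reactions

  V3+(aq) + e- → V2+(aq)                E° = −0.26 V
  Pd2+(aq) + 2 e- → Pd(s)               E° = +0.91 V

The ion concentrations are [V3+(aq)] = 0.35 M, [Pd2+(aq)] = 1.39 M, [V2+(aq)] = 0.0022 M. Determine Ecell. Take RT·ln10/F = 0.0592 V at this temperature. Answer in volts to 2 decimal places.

+1.04 V

Since E°(Pd²⁺/Pd) > E°(V³⁺/V²⁺), Pd²⁺/Pd serves as the cathode.
E°cell = +0.91 − (−0.26) = +1.17 V, with n = 2 electrons transferred.
Balancing gives Pd2+(aq) + 2 V2+(aq) → Pd(s) + 2 V3+(aq); hence Q = [V3+(aq)]^2 / ([Pd2+(aq)]·[V2+(aq)]^2) = 1.82×10^4 (log Q = 4.260).
E = E° − (0.0592/n)·log Q = +1.17 − (0.0592/2)(4.260) = +1.04 V.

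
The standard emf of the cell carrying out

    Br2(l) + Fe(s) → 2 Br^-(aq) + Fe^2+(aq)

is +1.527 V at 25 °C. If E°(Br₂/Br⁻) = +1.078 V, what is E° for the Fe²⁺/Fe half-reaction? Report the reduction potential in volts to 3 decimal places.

−0.449 V

In the reaction as written the Br₂/Br⁻ couple is reduced (cathode) and Fe²⁺/Fe is oxidized (anode), so E°cell = E°(Br₂/Br⁻) − E°(Fe²⁺/Fe).
E°(Fe²⁺/Fe) = E°(cathode) − E°cell = +1.078 − (+1.527) = −0.449 V.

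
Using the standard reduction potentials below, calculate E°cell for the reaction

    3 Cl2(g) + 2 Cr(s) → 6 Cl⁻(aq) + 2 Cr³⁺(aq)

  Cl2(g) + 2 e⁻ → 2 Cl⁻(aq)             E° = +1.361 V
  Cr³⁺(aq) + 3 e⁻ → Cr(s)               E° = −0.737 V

+2.098 V

In the reaction as written, Cl2(g) is reduced (cathode) and Cr³⁺(aq) is produced by oxidation at the anode.
E°cell = E°(cathode) − E°(anode) = +1.361 − (−0.737) = +2.098 V.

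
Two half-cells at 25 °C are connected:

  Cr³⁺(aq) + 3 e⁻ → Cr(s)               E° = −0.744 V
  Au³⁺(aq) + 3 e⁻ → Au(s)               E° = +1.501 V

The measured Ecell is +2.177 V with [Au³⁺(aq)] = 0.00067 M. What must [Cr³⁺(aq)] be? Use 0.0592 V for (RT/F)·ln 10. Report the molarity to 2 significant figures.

Au³⁺/Au is the cathode (higher E°); E°cell = +1.501 − (−0.744) = +2.245 V with n = 3.
Rearranging E = E° − (0.0592/n)·log Q gives log Q = 3(+2.245 − (+2.177))/0.0592 = 3.446.
For Au³⁺(aq) + Cr(s) → Au(s) + Cr³⁺(aq), the reaction quotient is Q = [Cr³⁺(aq)] / [Au³⁺(aq)].
Substituting the known concentrations and solving, log [Cr³⁺(aq)] = 0.272 and [Cr³⁺(aq)] = 1.9 M.

1.9 M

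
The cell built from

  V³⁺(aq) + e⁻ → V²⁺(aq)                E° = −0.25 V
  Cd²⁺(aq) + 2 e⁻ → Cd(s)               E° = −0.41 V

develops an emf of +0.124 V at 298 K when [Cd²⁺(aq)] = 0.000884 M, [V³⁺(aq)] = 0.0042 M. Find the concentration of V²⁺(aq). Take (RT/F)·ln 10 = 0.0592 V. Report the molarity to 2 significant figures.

0.57 M

The V³⁺/V²⁺ couple has the larger reduction potential, so it is the cathode: E°cell = −0.25 − (−0.41) = +0.16 V and n = 2.
From the Nernst equation, log Q = n(E° − E)/0.0592 = 2·(+0.16 − (+0.124))/0.0592 = 1.216.
Balancing electrons gives 2 V³⁺(aq) + Cd(s) → 2 V²⁺(aq) + Cd²⁺(aq); thus Q = ([V²⁺(aq)]^2·[Cd²⁺(aq)]) / [V³⁺(aq)]^2.
Isolating [V²⁺(aq)] in Q = 10^{1.216} yields log [V²⁺(aq)] = −0.242, i.e. 0.57 M.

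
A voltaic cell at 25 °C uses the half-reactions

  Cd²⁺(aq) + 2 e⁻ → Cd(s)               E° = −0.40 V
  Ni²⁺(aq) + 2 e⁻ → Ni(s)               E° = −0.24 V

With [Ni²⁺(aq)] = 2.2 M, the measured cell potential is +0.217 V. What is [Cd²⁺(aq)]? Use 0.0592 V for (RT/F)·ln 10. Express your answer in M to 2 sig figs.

0.026 M

Ni²⁺/Ni is the cathode (higher E°); E°cell = −0.24 − (−0.40) = +0.16 V with n = 2.
From the Nernst equation, log Q = n(E° − E)/0.0592 = 2·(+0.16 − (+0.217))/0.0592 = −1.926.
Balancing electrons gives Ni²⁺(aq) + Cd(s) → Ni(s) + Cd²⁺(aq); thus Q = [Cd²⁺(aq)] / [Ni²⁺(aq)].
Substituting the known concentrations and solving, log [Cd²⁺(aq)] = −1.584 and [Cd²⁺(aq)] = 0.026 M.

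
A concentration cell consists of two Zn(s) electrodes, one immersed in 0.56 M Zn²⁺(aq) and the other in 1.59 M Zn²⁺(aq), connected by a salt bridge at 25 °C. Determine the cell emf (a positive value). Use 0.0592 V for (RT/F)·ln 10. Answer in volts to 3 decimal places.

For a concentration cell E°cell = 0, since both electrodes use the same couple.
The compartment with the higher Zn²⁺(aq) concentration (1.59 M) acts as the cathode; ions are reduced there and produced at the dilute (0.56 M) anode.
With n = 2, Ecell = −(0.0592/2)·log([dilute]/[conc]) = −(0.0592/2)·log(0.56/1.59) = +0.013 V.

0.013 V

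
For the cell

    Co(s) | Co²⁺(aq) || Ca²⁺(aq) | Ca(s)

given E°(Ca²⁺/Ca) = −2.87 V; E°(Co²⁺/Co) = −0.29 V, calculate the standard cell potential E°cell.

By convention the left-hand electrode in cell notation is the anode (oxidation) and the right-hand electrode is the cathode (reduction).
E°cell = E°(right) − E°(left) = −2.87 − (−0.29) = −2.58 V.
The negative sign shows that, as written, the cell would require an external voltage to drive the reaction.

−2.58 V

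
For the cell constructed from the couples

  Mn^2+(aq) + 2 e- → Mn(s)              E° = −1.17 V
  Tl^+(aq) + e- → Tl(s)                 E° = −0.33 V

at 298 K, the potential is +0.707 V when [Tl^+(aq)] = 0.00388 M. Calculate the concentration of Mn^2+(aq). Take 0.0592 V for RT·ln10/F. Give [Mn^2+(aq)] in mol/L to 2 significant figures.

0.47 M

With Tl⁺/Tl at the cathode and Mn²⁺/Mn at the anode, E°cell = −0.33 − (−1.17) = +0.84 V (n = 2).
Rearranging E = E° − (0.0592/n)·log Q gives log Q = 2(+0.84 − (+0.707))/0.0592 = 4.493.
For 2 Tl^+(aq) + Mn(s) → 2 Tl(s) + Mn^2+(aq), the reaction quotient is Q = [Mn^2+(aq)] / [Tl^+(aq)]^2.
Substituting the known concentrations and solving, log [Mn^2+(aq)] = −0.329 and [Mn^2+(aq)] = 0.47 M.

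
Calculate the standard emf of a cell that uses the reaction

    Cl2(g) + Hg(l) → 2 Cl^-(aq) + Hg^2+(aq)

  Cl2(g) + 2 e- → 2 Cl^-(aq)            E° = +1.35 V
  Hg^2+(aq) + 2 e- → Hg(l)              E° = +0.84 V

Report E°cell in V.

+0.51 V

Cl2(g) gains electrons, so the Cl₂/Cl⁻ couple is the cathode; the Hg²⁺/Hg couple is the anode.
E°cell = E°(cathode) − E°(anode) = +1.35 − (+0.84) = +0.51 V.
The positive value indicates the reaction is spontaneous as written.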